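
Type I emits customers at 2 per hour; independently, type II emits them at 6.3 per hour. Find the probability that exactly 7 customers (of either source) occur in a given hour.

Independent Poisson processes superpose: combined rate λ = 2 + 6.3 = 8.3 per hour.
So μ = 8.3.
P(N = 7) = e^(−8.3) · 8.3^7/7! ≈ 0.1338.

0.1338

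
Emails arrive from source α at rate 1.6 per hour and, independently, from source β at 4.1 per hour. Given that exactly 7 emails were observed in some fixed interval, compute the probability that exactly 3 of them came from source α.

0.2072

Given the total, each event is independently from source α with probability p = λ_α/(λ_α+λ_β) = 1.6/5.7 ≈ 0.2807.
So K ~ Binomial(7, 1.6/5.7): P(K = 3) = C(7,3) · (1.6/5.7)^3 · (4.1/5.7)^4 ≈ 0.2072.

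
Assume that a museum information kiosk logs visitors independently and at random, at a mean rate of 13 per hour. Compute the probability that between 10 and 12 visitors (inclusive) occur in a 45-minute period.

Over the interval, μ = 13 × 0.75 = 9.75 (a 45-minute period = 0.75 hours).
P(10 ≤ N ≤ 12) = Σ_{j=10}^{12} e^(−9.75) · 9.75^j/j! ≈ 0.3251.

0.3251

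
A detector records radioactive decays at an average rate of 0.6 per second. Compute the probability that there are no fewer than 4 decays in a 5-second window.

Over the interval, μ = 0.6 × 5 = 3 (a 5-second window = 5 seconds).
P(N ≥ 4) = 1 − P(N ≤ 3) = 1 − Σ_{j=0}^{3} e^(−μ) μ^j/j! ≈ 0.3528.

0.3528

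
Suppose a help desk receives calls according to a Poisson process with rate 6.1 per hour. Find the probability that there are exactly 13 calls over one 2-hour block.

Over the interval, μ = 6.1 × 2 = 12.2 (a 2-hour block = 2 hours).
P(N = 13) = e^(−μ) μ^13/13! = e^(−12.2) · 12.2^13/6227020800 ≈ 0.1072.

0.1072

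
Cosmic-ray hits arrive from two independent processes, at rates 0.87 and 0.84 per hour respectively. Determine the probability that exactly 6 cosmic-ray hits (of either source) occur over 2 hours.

0.0727

Independent Poisson processes superpose: combined rate λ = 0.87 + 0.84 = 1.71 per hour.
Over the interval, μ = 1.71 × 2 = 3.42 (2 hours).
P(N = 6) = e^(−3.42) · 3.42^6/6! ≈ 0.0727.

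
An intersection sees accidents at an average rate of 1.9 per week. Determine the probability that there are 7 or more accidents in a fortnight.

0.0909

Over the interval, μ = 1.9 × 2 = 3.8 (a fortnight = 2 weeks).
P(N ≥ 7) = 1 − P(N ≤ 6) = 1 − Σ_{j=0}^{6} e^(−μ) μ^j/j! ≈ 0.0909.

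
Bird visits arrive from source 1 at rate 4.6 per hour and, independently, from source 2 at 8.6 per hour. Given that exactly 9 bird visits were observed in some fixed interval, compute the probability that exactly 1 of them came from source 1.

Given the total, each event is independently from source 1 with probability p = λ_1/(λ_1+λ_2) = 4.6/13.2 ≈ 0.3485.
So K ~ Binomial(9, 4.6/13.2): P(K = 1) = C(9,1) · (4.6/13.2)^1 · (8.6/13.2)^8 ≈ 0.1018.

0.1018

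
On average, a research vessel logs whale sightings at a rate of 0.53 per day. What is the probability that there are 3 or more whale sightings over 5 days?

Over the interval, μ = 0.53 × 5 = 2.65 (5 days).
P(N ≥ 3) = 1 − P(N ≤ 2) = 1 − Σ_{j=0}^{2} e^(−μ) μ^j/j! ≈ 0.4940.

0.4940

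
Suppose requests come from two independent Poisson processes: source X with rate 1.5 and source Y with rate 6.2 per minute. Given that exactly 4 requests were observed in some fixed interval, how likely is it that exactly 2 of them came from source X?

0.1476

Given the total, each event is independently from source X with probability p = λ_X/(λ_X+λ_Y) = 1.5/7.7 ≈ 0.1948.
So K ~ Binomial(4, 1.5/7.7): P(K = 2) = C(4,2) · (1.5/7.7)^2 · (6.2/7.7)^2 ≈ 0.1476.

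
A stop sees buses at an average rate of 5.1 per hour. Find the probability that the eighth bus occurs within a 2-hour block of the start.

0.7973

Over the interval, μ = 5.1 × 2 = 10.2 (a 2-hour block = 2 hours).
The eighth arrival falls in the interval iff at least 8 events occur there: P(S_8 ≤ t) = P(N ≥ 8) = 1 − P(N ≤ 7) ≈ 0.7973.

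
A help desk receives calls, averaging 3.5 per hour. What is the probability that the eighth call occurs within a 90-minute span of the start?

0.1608

Over the interval, μ = 3.5 × 1.5 = 5.25 (a 90-minute span = 1.5 hours).
The eighth arrival falls in the interval iff at least 8 events occur there: P(S_8 ≤ t) = P(N ≥ 8) = 1 − P(N ≤ 7) ≈ 0.1608.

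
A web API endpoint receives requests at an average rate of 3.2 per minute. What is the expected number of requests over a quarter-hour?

E[N] = λt = 3.2 × 15 = 48 (a quarter-hour = 15 minutes).

48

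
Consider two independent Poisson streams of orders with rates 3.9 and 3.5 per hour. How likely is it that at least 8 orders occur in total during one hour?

Independent Poisson processes superpose: combined rate λ = 3.9 + 3.5 = 7.4 per hour.
So μ = 7.4.
P(N ≥ 8) = 1 − P(N ≤ 7) ≈ 0.4607.

0.4607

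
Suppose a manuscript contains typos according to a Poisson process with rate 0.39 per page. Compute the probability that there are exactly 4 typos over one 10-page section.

0.1951

Over the interval, μ = 0.39 × 10 = 3.9 (a 10-page section = 10 pages).
P(N = 4) = e^(−μ) μ^4/4! = e^(−3.9) · 3.9^4/24 ≈ 0.1951.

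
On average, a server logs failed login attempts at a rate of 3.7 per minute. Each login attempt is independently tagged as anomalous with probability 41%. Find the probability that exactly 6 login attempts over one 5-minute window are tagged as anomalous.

0.1344

Thinning: the login attempts that are tagged as anomalous themselves form a Poisson process with rate 0.41 × 3.7 = 1.517 per minute.
Over the interval, μ = 1.517 × 5 = 7.585 (a 5-minute window = 5 minutes).
P(N = 6) = e^(−7.585) · 7.585^6/6! ≈ 0.1344.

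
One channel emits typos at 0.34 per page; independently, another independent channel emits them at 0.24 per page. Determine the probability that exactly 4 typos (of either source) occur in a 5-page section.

Independent Poisson processes superpose: combined rate λ = 0.34 + 0.24 = 0.58 per page.
Over the interval, μ = 0.58 × 5 = 2.9 (a 5-page section = 5 pages).
P(N = 4) = e^(−2.9) · 2.9^4/4! ≈ 0.1622.

0.1622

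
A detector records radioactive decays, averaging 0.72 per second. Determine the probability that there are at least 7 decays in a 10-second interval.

0.5796

Over the interval, μ = 0.72 × 10 = 7.2 (a 10-second interval = 10 seconds).
P(N ≥ 7) = 1 − P(N ≤ 6) = 1 − Σ_{j=0}^{6} e^(−μ) μ^j/j! ≈ 0.5796.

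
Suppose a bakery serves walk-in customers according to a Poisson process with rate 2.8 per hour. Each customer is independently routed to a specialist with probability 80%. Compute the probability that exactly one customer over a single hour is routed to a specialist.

0.2385

Thinning: the customers that are routed to a specialist themselves form a Poisson process with rate 0.8 × 2.8 = 2.24 per hour.
So μ = 2.24.
P(N = 1) = e^(−2.24) · 2.24^1/1! ≈ 0.2385.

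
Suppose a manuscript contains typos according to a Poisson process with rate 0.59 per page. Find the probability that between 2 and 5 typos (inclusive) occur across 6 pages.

Over the interval, μ = 0.59 × 6 = 3.54 (6 pages).
P(2 ≤ N ≤ 5) = Σ_{j=2}^{5} e^(−3.54) · 3.54^j/j! ≈ 0.7206.

0.7206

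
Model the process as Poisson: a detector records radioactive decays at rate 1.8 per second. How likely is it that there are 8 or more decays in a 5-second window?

Over the interval, μ = 1.8 × 5 = 9 (a 5-second window = 5 seconds).
P(N ≥ 8) = 1 − P(N ≤ 7) = 1 − Σ_{j=0}^{7} e^(−μ) μ^j/j! ≈ 0.6761.

0.6761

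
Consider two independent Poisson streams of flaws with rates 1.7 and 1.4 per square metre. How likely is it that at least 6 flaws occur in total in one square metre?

Independent Poisson processes superpose: combined rate λ = 1.7 + 1.4 = 3.1 per square metre.
So μ = 3.1.
P(N ≥ 6) = 1 − P(N ≤ 5) ≈ 0.0943.

0.0943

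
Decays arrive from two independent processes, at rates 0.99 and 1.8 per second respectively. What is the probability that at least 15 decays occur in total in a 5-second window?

Independent Poisson processes superpose: combined rate λ = 0.99 + 1.8 = 2.79 per second.
Over the interval, μ = 2.79 × 5 = 13.95 (a 5-second window = 5 seconds).
P(N ≥ 15) = 1 − P(N ≤ 14) ≈ 0.4243.

0.4243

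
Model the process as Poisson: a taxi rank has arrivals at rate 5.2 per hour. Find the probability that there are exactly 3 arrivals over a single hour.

With mean μ = 5.2 per hour,
P(N = 3) = e^(−μ) μ^3/3! = e^(−5.2) · 5.2^3/6 ≈ 0.1293.

0.1293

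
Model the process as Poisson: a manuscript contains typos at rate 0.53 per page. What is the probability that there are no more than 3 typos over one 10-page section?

Over the interval, μ = 0.53 × 10 = 5.3 (a 10-page section = 10 pages).
P(N ≤ 3) = Σ_{j=0}^{3} e^(−μ) μ^j/j! ≈ 0.2254.

0.2254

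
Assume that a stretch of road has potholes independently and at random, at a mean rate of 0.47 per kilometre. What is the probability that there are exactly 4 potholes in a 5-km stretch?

0.1212

Over the interval, μ = 0.47 × 5 = 2.35 (a 5-km stretch = 5 kilometres).
P(N = 4) = e^(−μ) μ^4/4! = e^(−2.35) · 2.35^4/24 ≈ 0.1212.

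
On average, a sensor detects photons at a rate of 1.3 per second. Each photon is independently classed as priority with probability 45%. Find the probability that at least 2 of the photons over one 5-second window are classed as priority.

Thinning: the photons that are classed as priority themselves form a Poisson process with rate 0.45 × 1.3 = 0.585 per second.
Over the interval, μ = 0.585 × 5 = 2.925 (a 5-second window = 5 seconds).
P(N ≥ 2) = 1 − P(N ≤ 1) ≈ 0.7894.

0.7894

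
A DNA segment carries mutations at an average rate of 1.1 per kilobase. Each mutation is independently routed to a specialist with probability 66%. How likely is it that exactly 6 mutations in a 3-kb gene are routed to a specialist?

Thinning: the mutations that are routed to a specialist themselves form a Poisson process with rate 0.66 × 1.1 = 0.726 per kilobase.
Over the interval, μ = 0.726 × 3 = 2.178 (a 3-kb gene = 3 kilobases).
P(N = 6) = e^(−2.178) · 2.178^6/6! ≈ 0.0168.

0.0168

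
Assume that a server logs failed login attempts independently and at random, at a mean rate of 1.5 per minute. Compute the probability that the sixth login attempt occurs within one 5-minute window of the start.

Over the interval, μ = 1.5 × 5 = 7.5 (a 5-minute window = 5 minutes).
The sixth arrival falls in the interval iff at least 6 events occur there: P(S_6 ≤ t) = P(N ≥ 6) = 1 − P(N ≤ 5) ≈ 0.7586.

0.7586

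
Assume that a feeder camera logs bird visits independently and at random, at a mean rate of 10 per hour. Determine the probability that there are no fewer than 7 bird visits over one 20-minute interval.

0.0532

Over the interval, μ = 10 × 1/3 ≈ 3.33333 (a 20-minute interval = 1/3 hours).
P(N ≥ 7) = 1 − P(N ≤ 6) = 1 − Σ_{j=0}^{6} e^(−μ) μ^j/j! ≈ 0.0532.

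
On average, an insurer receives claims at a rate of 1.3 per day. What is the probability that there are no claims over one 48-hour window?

Over the interval, μ = 1.3 × 2 = 2.6 (a 48-hour window = 2 days).
P(N = 0) = e^(−μ) μ^0/0! = e^(−2.6) · 2.6^0/1 ≈ 0.0743.

0.0743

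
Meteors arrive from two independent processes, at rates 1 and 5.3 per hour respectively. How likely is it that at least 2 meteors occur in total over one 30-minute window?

0.8222

Independent Poisson processes superpose: combined rate λ = 1 + 5.3 = 6.3 per hour.
Over the interval, μ = 6.3 × 0.5 = 3.15 (a 30-minute window = 0.5 hours).
P(N ≥ 2) = 1 − P(N ≤ 1) ≈ 0.8222.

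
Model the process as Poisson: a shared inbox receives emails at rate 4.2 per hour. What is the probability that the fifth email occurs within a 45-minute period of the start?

Over the interval, μ = 4.2 × 0.75 = 3.15 (a 45-minute period = 0.75 hours).
The fifth arrival falls in the interval iff at least 5 events occur there: P(S_5 ≤ t) = P(N ≥ 5) = 1 − P(N ≤ 4) ≈ 0.2105.

0.2105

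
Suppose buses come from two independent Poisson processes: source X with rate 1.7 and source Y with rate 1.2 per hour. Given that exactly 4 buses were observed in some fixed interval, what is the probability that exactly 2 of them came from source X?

Given the total, each event is independently from source X with probability p = λ_X/(λ_X+λ_Y) = 1.7/2.9 ≈ 0.5862.
So K ~ Binomial(4, 1.7/2.9): P(K = 2) = C(4,2) · (1.7/2.9)^2 · (1.2/2.9)^2 ≈ 0.3530.

0.3530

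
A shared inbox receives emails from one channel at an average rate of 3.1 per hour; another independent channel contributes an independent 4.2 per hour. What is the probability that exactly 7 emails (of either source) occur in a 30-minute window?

0.0445

Independent Poisson processes superpose: combined rate λ = 3.1 + 4.2 = 7.3 per hour.
Over the interval, μ = 7.3 × 0.5 = 3.65 (a 30-minute window = 0.5 hours).
P(N = 7) = e^(−3.65) · 3.65^7/7! ≈ 0.0445.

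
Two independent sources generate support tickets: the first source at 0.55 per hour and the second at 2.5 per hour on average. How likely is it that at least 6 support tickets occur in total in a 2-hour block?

Independent Poisson processes superpose: combined rate λ = 0.55 + 2.5 = 3.05 per hour.
Over the interval, μ = 3.05 × 2 = 6.1 (a 2-hour block = 2 hours).
P(N ≥ 6) = 1 − P(N ≤ 5) ≈ 0.5702.

0.5702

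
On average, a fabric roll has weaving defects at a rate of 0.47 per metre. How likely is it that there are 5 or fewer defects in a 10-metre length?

0.6684

Over the interval, μ = 0.47 × 10 = 4.7 (a 10-metre length = 10 metres).
P(N ≤ 5) = Σ_{j=0}^{5} e^(−μ) μ^j/j! ≈ 0.6684.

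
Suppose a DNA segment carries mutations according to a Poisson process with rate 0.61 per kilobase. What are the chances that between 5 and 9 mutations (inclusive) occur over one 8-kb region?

Over the interval, μ = 0.61 × 8 = 4.88 (an 8-kb region = 8 kilobases).
P(5 ≤ N ≤ 9) = Σ_{j=5}^{9} e^(−4.88) · 4.88^j/j! ≈ 0.5105.

0.5105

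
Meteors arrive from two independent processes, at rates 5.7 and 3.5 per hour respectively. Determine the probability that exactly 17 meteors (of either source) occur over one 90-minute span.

0.0682

Independent Poisson processes superpose: combined rate λ = 5.7 + 3.5 = 9.2 per hour.
Over the interval, μ = 9.2 × 1.5 = 13.8 (a 90-minute span = 1.5 hours).
P(N = 17) = e^(−13.8) · 13.8^17/17! ≈ 0.0682.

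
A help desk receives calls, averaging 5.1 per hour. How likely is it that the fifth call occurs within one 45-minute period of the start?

0.3370

Over the interval, μ = 5.1 × 0.75 = 3.825 (a 45-minute period = 0.75 hours).
The fifth arrival falls in the interval iff at least 5 events occur there: P(S_5 ≤ t) = P(N ≥ 5) = 1 − P(N ≤ 4) ≈ 0.3370.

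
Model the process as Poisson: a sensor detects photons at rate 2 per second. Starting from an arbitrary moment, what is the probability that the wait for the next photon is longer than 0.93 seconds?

0.1557

The wait for the next event is exponential with rate λ = 2 per second.
P(T > 0.93) = e^(−λt) = e^(−2 × 0.93) = e^(−1.86) ≈ 0.1557.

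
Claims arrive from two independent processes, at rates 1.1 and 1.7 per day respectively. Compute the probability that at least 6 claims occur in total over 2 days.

Independent Poisson processes superpose: combined rate λ = 1.1 + 1.7 = 2.8 per day.
Over the interval, μ = 2.8 × 2 = 5.6 (2 days).
P(N ≥ 6) = 1 − P(N ≤ 5) ≈ 0.4881.

0.4881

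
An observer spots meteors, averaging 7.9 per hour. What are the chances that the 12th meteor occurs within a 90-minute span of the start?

Over the interval, μ = 7.9 × 1.5 = 11.85 (a 90-minute span = 1.5 hours).
The 12th arrival falls in the interval iff at least 12 events occur there: P(S_12 ≤ t) = P(N ≥ 12) = 1 − P(N ≤ 11) ≈ 0.5211.

0.5211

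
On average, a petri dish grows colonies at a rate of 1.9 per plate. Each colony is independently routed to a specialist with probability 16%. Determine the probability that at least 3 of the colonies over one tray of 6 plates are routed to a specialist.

Thinning: the colonies that are routed to a specialist themselves form a Poisson process with rate 0.16 × 1.9 = 0.304 per plate.
Over the interval, μ = 0.304 × 6 = 1.824 (a tray of 6 plates = 6 plates).
P(N ≥ 3) = 1 − P(N ≤ 2) ≈ 0.2758.

0.2758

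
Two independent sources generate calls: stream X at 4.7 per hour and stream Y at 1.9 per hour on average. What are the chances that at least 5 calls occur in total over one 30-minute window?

0.2374

Independent Poisson processes superpose: combined rate λ = 4.7 + 1.9 = 6.6 per hour.
Over the interval, μ = 6.6 × 0.5 = 3.3 (a 30-minute window = 0.5 hours).
P(N ≥ 5) = 1 − P(N ≤ 4) ≈ 0.2374.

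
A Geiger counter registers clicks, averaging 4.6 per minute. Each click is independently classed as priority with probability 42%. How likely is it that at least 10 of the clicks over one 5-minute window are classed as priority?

0.4989

Thinning: the clicks that are classed as priority themselves form a Poisson process with rate 0.42 × 4.6 = 1.932 per minute.
Over the interval, μ = 1.932 × 5 = 9.66 (a 5-minute window = 5 minutes).
P(N ≥ 10) = 1 − P(N ≤ 9) ≈ 0.4989.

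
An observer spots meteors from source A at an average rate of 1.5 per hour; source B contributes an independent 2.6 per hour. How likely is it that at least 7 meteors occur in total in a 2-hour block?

0.7104

Independent Poisson processes superpose: combined rate λ = 1.5 + 2.6 = 4.1 per hour.
Over the interval, μ = 4.1 × 2 = 8.2 (a 2-hour block = 2 hours).
P(N ≥ 7) = 1 − P(N ≤ 6) ≈ 0.7104.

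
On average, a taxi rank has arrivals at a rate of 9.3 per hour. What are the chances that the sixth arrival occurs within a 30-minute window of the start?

0.3229

Over the interval, μ = 9.3 × 0.5 = 4.65 (a 30-minute window = 0.5 hours).
The sixth arrival falls in the interval iff at least 6 events occur there: P(S_6 ≤ t) = P(N ≥ 6) = 1 − P(N ≤ 5) ≈ 0.3229.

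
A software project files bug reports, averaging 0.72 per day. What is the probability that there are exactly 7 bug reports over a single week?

0.1061

Over the interval, μ = 0.72 × 7 = 5.04 (a week = 7 days).
P(N = 7) = e^(−μ) μ^7/7! = e^(−5.04) · 5.04^7/5040 ≈ 0.1061.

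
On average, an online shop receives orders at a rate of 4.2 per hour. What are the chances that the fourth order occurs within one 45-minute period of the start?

0.3863

Over the interval, μ = 4.2 × 0.75 = 3.15 (a 45-minute period = 0.75 hours).
The fourth arrival falls in the interval iff at least 4 events occur there: P(S_4 ≤ t) = P(N ≥ 4) = 1 − P(N ≤ 3) ≈ 0.3863.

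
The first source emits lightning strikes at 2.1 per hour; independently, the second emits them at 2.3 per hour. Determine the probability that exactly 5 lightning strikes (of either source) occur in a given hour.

0.1687

Independent Poisson processes superpose: combined rate λ = 2.1 + 2.3 = 4.4 per hour.
So μ = 4.4.
P(N = 5) = e^(−4.4) · 4.4^5/5! ≈ 0.1687.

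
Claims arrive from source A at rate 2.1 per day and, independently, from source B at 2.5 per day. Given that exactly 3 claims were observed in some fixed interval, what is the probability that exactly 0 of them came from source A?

Given the total, each event is independently from source A with probability p = λ_A/(λ_A+λ_B) = 2.1/4.6 ≈ 0.4565.
So K ~ Binomial(3, 2.1/4.6): P(K = 0) = C(3,0) · (2.1/4.6)^0 · (2.5/4.6)^3 ≈ 0.1605.

0.1605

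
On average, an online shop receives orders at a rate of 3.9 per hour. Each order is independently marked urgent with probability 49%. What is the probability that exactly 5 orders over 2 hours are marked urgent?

Thinning: the orders that are marked urgent themselves form a Poisson process with rate 0.49 × 3.9 = 1.911 per hour.
Over the interval, μ = 1.911 × 2 = 3.822 (2 hours).
P(N = 5) = e^(−3.822) · 3.822^5/5! ≈ 0.1487.

0.1487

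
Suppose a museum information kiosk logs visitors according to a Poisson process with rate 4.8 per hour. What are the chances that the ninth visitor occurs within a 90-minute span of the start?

0.2973

Over the interval, μ = 4.8 × 1.5 = 7.2 (a 90-minute span = 1.5 hours).
The ninth arrival falls in the interval iff at least 9 events occur there: P(S_9 ≤ t) = P(N ≥ 9) = 1 − P(N ≤ 8) ≈ 0.2973.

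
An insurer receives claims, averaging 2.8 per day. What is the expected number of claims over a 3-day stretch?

8.4

E[N] = λt = 2.8 × 3 = 8.4 (a 3-day stretch = 3 days).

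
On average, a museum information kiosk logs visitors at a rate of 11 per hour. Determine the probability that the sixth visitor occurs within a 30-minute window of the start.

0.4711

Over the interval, μ = 11 × 0.5 = 5.5 (a 30-minute window = 0.5 hours).
The sixth arrival falls in the interval iff at least 6 events occur there: P(S_6 ≤ t) = P(N ≥ 6) = 1 − P(N ≤ 5) ≈ 0.4711.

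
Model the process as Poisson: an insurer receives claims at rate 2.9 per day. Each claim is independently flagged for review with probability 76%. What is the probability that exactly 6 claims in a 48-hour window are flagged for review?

Thinning: the claims that are flagged for review themselves form a Poisson process with rate 0.76 × 2.9 = 2.204 per day.
Over the interval, μ = 2.204 × 2 = 4.408 (a 48-hour window = 2 days).
P(N = 6) = e^(−4.408) · 4.408^6/6! ≈ 0.1241.

0.1241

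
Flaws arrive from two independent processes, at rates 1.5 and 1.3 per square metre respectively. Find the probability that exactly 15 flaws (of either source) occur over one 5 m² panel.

Independent Poisson processes superpose: combined rate λ = 1.5 + 1.3 = 2.8 per square metre.
Over the interval, μ = 2.8 × 5 = 14 (a 5 m² panel = 5 square metres).
P(N = 15) = e^(−14) · 14^15/15! ≈ 0.0989.

0.0989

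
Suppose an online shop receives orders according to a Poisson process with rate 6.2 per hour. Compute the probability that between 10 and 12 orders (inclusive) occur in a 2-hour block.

0.3211

Over the interval, μ = 6.2 × 2 = 12.4 (a 2-hour block = 2 hours).
P(10 ≤ N ≤ 12) = Σ_{j=10}^{12} e^(−12.4) · 12.4^j/j! ≈ 0.3211.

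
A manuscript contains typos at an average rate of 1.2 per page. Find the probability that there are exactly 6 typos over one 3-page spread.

0.0826

Over the interval, μ = 1.2 × 3 = 3.6 (a 3-page spread = 3 pages).
P(N = 6) = e^(−μ) μ^6/6! = e^(−3.6) · 3.6^6/720 ≈ 0.0826.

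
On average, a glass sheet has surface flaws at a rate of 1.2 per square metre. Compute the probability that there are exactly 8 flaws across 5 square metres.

Over the interval, μ = 1.2 × 5 = 6 (5 square metres).
P(N = 8) = e^(−μ) μ^8/8! = e^(−6) · 6^8/40320 ≈ 0.1033.

0.1033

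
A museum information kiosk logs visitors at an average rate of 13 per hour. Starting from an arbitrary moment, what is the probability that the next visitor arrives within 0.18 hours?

0.9037

Inter-arrival times are exponential with rate λ = 13 per hour.
P(T ≤ 0.18) = 1 − e^(−λt) = 1 − e^(−13 × 0.18) = 1 − e^(−2.34) ≈ 0.9037.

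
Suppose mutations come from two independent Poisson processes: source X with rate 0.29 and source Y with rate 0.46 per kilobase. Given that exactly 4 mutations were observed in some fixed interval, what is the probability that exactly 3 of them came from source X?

Given the total, each event is independently from source X with probability p = λ_X/(λ_X+λ_Y) = 0.29/0.75 ≈ 0.3867.
So K ~ Binomial(4, 0.29/0.75): P(K = 3) = C(4,3) · (0.29/0.75)^3 · (0.46/0.75)^1 ≈ 0.1418.

0.1418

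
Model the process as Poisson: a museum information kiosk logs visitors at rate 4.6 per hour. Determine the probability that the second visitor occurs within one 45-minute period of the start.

0.8587

Over the interval, μ = 4.6 × 0.75 = 3.45 (a 45-minute period = 0.75 hours).
The second arrival falls in the interval iff at least 2 events occur there: P(S_2 ≤ t) = P(N ≥ 2) = 1 − P(N ≤ 1) ≈ 0.8587.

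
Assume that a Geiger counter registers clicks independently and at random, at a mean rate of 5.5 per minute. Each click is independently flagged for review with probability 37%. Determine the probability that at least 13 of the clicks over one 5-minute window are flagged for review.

Thinning: the clicks that are flagged for review themselves form a Poisson process with rate 0.37 × 5.5 = 2.035 per minute.
Over the interval, μ = 2.035 × 5 = 10.175 (a 5-minute window = 5 minutes).
P(N ≥ 13) = 1 − P(N ≤ 12) ≈ 0.2253.

0.2253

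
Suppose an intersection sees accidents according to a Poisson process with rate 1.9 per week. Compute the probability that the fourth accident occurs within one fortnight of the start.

Over the interval, μ = 1.9 × 2 = 3.8 (a fortnight = 2 weeks).
The fourth arrival falls in the interval iff at least 4 events occur there: P(S_4 ≤ t) = P(N ≥ 4) = 1 − P(N ≤ 3) ≈ 0.5265.

0.5265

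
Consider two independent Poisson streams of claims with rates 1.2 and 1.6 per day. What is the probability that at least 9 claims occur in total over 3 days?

Independent Poisson processes superpose: combined rate λ = 1.2 + 1.6 = 2.8 per day.
Over the interval, μ = 2.8 × 3 = 8.4 (3 days).
P(N ≥ 9) = 1 − P(N ≤ 8) ≈ 0.4631.

0.4631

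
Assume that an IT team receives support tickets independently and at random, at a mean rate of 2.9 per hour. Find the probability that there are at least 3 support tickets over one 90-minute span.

Over the interval, μ = 2.9 × 1.5 = 4.35 (a 90-minute span = 1.5 hours).
P(N ≥ 3) = 1 − P(N ≤ 2) = 1 − Σ_{j=0}^{2} e^(−μ) μ^j/j! ≈ 0.8088.

0.8088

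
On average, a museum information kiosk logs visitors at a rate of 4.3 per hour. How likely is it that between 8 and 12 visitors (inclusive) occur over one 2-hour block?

0.5301

Over the interval, μ = 4.3 × 2 = 8.6 (a 2-hour block = 2 hours).
P(8 ≤ N ≤ 12) = Σ_{j=8}^{12} e^(−8.6) · 8.6^j/j! ≈ 0.5301.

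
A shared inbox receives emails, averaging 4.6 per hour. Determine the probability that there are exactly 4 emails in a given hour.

0.1875

With mean μ = 4.6 per hour,
P(N = 4) = e^(−μ) μ^4/4! = e^(−4.6) · 4.6^4/24 ≈ 0.1875.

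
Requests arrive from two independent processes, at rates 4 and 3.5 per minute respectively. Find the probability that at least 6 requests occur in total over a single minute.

0.7586

Independent Poisson processes superpose: combined rate λ = 4 + 3.5 = 7.5 per minute.
So μ = 7.5.
P(N ≥ 6) = 1 − P(N ≤ 5) ≈ 0.7586.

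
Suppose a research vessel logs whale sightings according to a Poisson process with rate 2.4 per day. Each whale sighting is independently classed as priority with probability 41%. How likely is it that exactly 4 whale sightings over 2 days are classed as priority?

0.0873

Thinning: the whale sightings that are classed as priority themselves form a Poisson process with rate 0.41 × 2.4 = 0.984 per day.
Over the interval, μ = 0.984 × 2 = 1.968 (2 days).
P(N = 4) = e^(−1.968) · 1.968^4/4! ≈ 0.0873.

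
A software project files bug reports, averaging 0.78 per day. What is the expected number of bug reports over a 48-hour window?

E[N] = λt = 0.78 × 2 = 1.56 (a 48-hour window = 2 days).

1.56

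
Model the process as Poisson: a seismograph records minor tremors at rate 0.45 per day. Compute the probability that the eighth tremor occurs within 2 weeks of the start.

0.2983

Over the interval, μ = 0.45 × 14 = 6.3 (2 weeks = 14 days).
The eighth arrival falls in the interval iff at least 8 events occur there: P(S_8 ≤ t) = P(N ≥ 8) = 1 − P(N ≤ 7) ≈ 0.2983.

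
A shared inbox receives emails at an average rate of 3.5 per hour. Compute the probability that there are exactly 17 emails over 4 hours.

Over the interval, μ = 3.5 × 4 = 14 (4 hours).
P(N = 17) = e^(−μ) μ^17/17! = e^(−14) · 14^17/355687428096000 ≈ 0.0713.

0.0713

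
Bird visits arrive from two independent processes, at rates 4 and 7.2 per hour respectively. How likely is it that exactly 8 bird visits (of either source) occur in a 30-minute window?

0.0887

Independent Poisson processes superpose: combined rate λ = 4 + 7.2 = 11.2 per hour.
Over the interval, μ = 11.2 × 0.5 = 5.6 (a 30-minute window = 0.5 hours).
P(N = 8) = e^(−5.6) · 5.6^8/8! ≈ 0.0887.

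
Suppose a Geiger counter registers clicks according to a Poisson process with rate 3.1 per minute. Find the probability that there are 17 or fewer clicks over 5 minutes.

0.7052

Over the interval, μ = 3.1 × 5 = 15.5 (5 minutes).
P(N ≤ 17) = Σ_{j=0}^{17} e^(−μ) μ^j/j! ≈ 0.7052.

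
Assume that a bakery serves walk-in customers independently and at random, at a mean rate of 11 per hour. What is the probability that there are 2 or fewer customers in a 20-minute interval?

Over the interval, μ = 11 × 1/3 ≈ 3.66667 (a 20-minute interval = 1/3 hours).
P(N ≤ 2) = Σ_{j=0}^{2} e^(−μ) μ^j/j! ≈ 0.2911.

0.2911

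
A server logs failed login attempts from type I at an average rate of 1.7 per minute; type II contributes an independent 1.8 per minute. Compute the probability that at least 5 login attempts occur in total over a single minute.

Independent Poisson processes superpose: combined rate λ = 1.7 + 1.8 = 3.5 per minute.
So μ = 3.5.
P(N ≥ 5) = 1 − P(N ≤ 4) ≈ 0.2746.

0.2746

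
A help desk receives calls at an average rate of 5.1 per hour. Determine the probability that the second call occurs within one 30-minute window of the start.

0.7228

Over the interval, μ = 5.1 × 0.5 = 2.55 (a 30-minute window = 0.5 hours).
The second arrival falls in the interval iff at least 2 events occur there: P(S_2 ≤ t) = P(N ≥ 2) = 1 − P(N ≤ 1) ≈ 0.7228.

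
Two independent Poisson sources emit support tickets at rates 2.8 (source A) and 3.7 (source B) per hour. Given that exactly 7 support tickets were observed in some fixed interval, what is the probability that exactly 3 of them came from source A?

Given the total, each event is independently from source A with probability p = λ_A/(λ_A+λ_B) = 2.8/6.5 ≈ 0.4308.
So K ~ Binomial(7, 2.8/6.5): P(K = 3) = C(7,3) · (2.8/6.5)^3 · (3.7/6.5)^4 ≈ 0.2937.

0.2937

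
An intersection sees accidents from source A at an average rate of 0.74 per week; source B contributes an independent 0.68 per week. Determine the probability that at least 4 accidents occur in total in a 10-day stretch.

0.1481

Independent Poisson processes superpose: combined rate λ = 0.74 + 0.68 = 1.42 per week.
Over the interval, μ = 1.42 × 10/7 ≈ 2.02857 (a 10-day stretch = 10/7 weeks).
P(N ≥ 4) = 1 − P(N ≤ 3) ≈ 0.1481.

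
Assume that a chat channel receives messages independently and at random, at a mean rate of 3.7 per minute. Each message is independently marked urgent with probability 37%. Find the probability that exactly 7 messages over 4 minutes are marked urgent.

Thinning: the messages that are marked urgent themselves form a Poisson process with rate 0.37 × 3.7 = 1.369 per minute.
Over the interval, μ = 1.369 × 4 = 5.476 (4 minutes).
P(N = 7) = e^(−5.476) · 5.476^7/7! ≈ 0.1226.

0.1226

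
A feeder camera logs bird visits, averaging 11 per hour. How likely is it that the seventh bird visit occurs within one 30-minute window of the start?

0.3140

Over the interval, μ = 11 × 0.5 = 5.5 (a 30-minute window = 0.5 hours).
The seventh arrival falls in the interval iff at least 7 events occur there: P(S_7 ≤ t) = P(N ≥ 7) = 1 − P(N ≤ 6) ≈ 0.3140.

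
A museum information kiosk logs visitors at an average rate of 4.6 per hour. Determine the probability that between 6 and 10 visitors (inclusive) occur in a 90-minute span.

Over the interval, μ = 4.6 × 1.5 = 6.9 (a 90-minute span = 1.5 hours).
P(6 ≤ N ≤ 10) = Σ_{j=6}^{10} e^(−6.9) · 6.9^j/j! ≈ 0.5948.

0.5948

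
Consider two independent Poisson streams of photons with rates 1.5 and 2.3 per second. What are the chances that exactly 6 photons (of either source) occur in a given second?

Independent Poisson processes superpose: combined rate λ = 1.5 + 2.3 = 3.8 per second.
So μ = 3.8.
P(N = 6) = e^(−3.8) · 3.8^6/6! ≈ 0.0936.

0.0936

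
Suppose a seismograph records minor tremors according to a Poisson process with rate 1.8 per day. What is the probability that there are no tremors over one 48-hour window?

Over the interval, μ = 1.8 × 2 = 3.6 (a 48-hour window = 2 days).
P(N = 0) = e^(−μ) μ^0/0! = e^(−3.6) · 3.6^0/1 ≈ 0.0273.

0.0273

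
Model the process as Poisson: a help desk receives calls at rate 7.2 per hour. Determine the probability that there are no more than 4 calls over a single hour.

0.1555

With mean μ = 7.2 per hour,
P(N ≤ 4) = Σ_{j=0}^{4} e^(−μ) μ^j/j! ≈ 0.1555.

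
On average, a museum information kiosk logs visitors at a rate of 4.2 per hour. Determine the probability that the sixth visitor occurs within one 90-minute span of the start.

Over the interval, μ = 4.2 × 1.5 = 6.3 (a 90-minute span = 1.5 hours).
The sixth arrival falls in the interval iff at least 6 events occur there: P(S_6 ≤ t) = P(N ≥ 6) = 1 − P(N ≤ 5) ≈ 0.6012.

0.6012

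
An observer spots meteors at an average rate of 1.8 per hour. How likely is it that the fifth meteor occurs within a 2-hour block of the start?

Over the interval, μ = 1.8 × 2 = 3.6 (a 2-hour block = 2 hours).
The fifth arrival falls in the interval iff at least 5 events occur there: P(S_5 ≤ t) = P(N ≥ 5) = 1 − P(N ≤ 4) ≈ 0.2936.

0.2936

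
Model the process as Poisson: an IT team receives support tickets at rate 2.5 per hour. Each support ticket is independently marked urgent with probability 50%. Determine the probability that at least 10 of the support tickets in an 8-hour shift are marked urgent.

Thinning: the support tickets that are marked urgent themselves form a Poisson process with rate 0.5 × 2.5 = 1.25 per hour.
Over the interval, μ = 1.25 × 8 = 10 (an 8-hour shift = 8 hours).
P(N ≥ 10) = 1 − P(N ≤ 9) ≈ 0.5421.

0.5421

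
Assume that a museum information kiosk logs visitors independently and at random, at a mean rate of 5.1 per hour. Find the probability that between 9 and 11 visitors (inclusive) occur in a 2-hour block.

Over the interval, μ = 5.1 × 2 = 10.2 (a 2-hour block = 2 hours).
P(9 ≤ N ≤ 11) = Σ_{j=9}^{11} e^(−10.2) · 10.2^j/j! ≈ 0.3631.

0.3631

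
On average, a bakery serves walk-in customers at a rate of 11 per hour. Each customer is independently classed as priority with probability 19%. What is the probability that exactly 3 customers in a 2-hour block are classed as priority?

0.1862

Thinning: the customers that are classed as priority themselves form a Poisson process with rate 0.19 × 11 = 2.09 per hour.
Over the interval, μ = 2.09 × 2 = 4.18 (a 2-hour block = 2 hours).
P(N = 3) = e^(−4.18) · 4.18^3/3! ≈ 0.1862.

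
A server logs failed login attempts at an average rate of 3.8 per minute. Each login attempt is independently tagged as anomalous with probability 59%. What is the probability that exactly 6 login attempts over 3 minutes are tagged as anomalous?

0.1542

Thinning: the login attempts that are tagged as anomalous themselves form a Poisson process with rate 0.59 × 3.8 = 2.242 per minute.
Over the interval, μ = 2.242 × 3 = 6.726 (3 minutes).
P(N = 6) = e^(−6.726) · 6.726^6/6! ≈ 0.1542.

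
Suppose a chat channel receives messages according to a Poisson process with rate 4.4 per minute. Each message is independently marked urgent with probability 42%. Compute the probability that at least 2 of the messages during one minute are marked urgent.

Thinning: the messages that are marked urgent themselves form a Poisson process with rate 0.42 × 4.4 = 1.848 per minute.
So μ = 1.848.
P(N ≥ 2) = 1 − P(N ≤ 1) ≈ 0.5513.

0.5513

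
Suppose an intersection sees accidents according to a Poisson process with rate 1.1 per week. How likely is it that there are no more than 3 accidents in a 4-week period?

0.3594

Over the interval, μ = 1.1 × 4 = 4.4 (a 4-week period = 4 weeks).
P(N ≤ 3) = Σ_{j=0}^{3} e^(−μ) μ^j/j! ≈ 0.3594.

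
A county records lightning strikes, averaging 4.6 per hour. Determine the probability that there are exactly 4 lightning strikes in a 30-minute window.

0.1169

Over the interval, μ = 4.6 × 0.5 = 2.3 (a 30-minute window = 0.5 hours).
P(N = 4) = e^(−μ) μ^4/4! = e^(−2.3) · 2.3^4/24 ≈ 0.1169.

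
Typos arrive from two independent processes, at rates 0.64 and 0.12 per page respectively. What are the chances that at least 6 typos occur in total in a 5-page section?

Independent Poisson processes superpose: combined rate λ = 0.64 + 0.12 = 0.76 per page.
Over the interval, μ = 0.76 × 5 = 3.8 (a 5-page section = 5 pages).
P(N ≥ 6) = 1 − P(N ≤ 5) ≈ 0.1844.

0.1844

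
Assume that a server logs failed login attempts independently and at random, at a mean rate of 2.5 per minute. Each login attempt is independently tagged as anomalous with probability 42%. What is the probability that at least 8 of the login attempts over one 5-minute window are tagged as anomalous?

Thinning: the login attempts that are tagged as anomalous themselves form a Poisson process with rate 0.42 × 2.5 = 1.05 per minute.
Over the interval, μ = 1.05 × 5 = 5.25 (a 5-minute window = 5 minutes).
P(N ≥ 8) = 1 − P(N ≤ 7) ≈ 0.1608.

0.1608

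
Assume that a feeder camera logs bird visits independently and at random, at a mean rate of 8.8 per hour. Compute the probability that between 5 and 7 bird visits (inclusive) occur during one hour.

0.2857

With mean μ = 8.8 per hour,
P(5 ≤ N ≤ 7) = Σ_{j=5}^{7} e^(−8.8) · 8.8^j/j! ≈ 0.2857.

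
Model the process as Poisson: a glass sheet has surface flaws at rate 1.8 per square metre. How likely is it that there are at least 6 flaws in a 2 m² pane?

Over the interval, μ = 1.8 × 2 = 3.6 (a 2 m² pane = 2 square metres).
P(N ≥ 6) = 1 − P(N ≤ 5) = 1 − Σ_{j=0}^{5} e^(−μ) μ^j/j! ≈ 0.1559.

0.1559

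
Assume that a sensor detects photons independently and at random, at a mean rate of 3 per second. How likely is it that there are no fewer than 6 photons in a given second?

0.0839

With mean μ = 3 per second,
P(N ≥ 6) = 1 − P(N ≤ 5) = 1 − Σ_{j=0}^{5} e^(−μ) μ^j/j! ≈ 0.0839.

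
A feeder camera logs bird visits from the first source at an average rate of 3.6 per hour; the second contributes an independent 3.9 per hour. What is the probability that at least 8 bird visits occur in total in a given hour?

0.4754

Independent Poisson processes superpose: combined rate λ = 3.6 + 3.9 = 7.5 per hour.
So μ = 7.5.
P(N ≥ 8) = 1 − P(N ≤ 7) ≈ 0.4754.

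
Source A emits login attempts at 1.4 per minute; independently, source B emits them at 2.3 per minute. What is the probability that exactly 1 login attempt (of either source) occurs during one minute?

0.0915

Independent Poisson processes superpose: combined rate λ = 1.4 + 2.3 = 3.7 per minute.
So μ = 3.7.
P(N = 1) = e^(−3.7) · 3.7^1/1! ≈ 0.0915.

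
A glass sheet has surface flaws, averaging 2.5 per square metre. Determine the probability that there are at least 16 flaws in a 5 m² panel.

Over the interval, μ = 2.5 × 5 = 12.5 (a 5 m² panel = 5 square metres).
P(N ≥ 16) = 1 − P(N ≤ 15) = 1 − Σ_{j=0}^{15} e^(−μ) μ^j/j! ≈ 0.1940.

0.1940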